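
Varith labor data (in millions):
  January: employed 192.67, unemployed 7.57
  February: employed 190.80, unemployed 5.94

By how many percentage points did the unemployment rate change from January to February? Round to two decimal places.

January: labor force = 192.67 + 7.57 = 200.24; u = 7.57/200.24 = 3.78%.
February: labor force = 190.80 + 5.94 = 196.74; u = 5.94/196.74 = 3.02%.
Change = 3.02% − 3.78% = −0.76 pp.

The unemployment rate changed by −0.76 percentage points.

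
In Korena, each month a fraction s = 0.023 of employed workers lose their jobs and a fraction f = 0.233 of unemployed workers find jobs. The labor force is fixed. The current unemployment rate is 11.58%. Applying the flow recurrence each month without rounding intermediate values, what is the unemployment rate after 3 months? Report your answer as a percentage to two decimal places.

With a fixed labor force, u_{t+1} = u_t + s·(1−u_t) − f·u_t = u_t·(1−s−f) + s.
Here 1−s−f = 0.744 and s = 0.023.
u_1 = 0.115800 × 0.744 + 0.023 = 0.109155.
u_2 = 0.109155 × 0.744 + 0.023 = 0.104211.
u_3 = 0.104211 × 0.744 + 0.023 = 0.100533.

Unemployment rate after three months ≈ 10.05%.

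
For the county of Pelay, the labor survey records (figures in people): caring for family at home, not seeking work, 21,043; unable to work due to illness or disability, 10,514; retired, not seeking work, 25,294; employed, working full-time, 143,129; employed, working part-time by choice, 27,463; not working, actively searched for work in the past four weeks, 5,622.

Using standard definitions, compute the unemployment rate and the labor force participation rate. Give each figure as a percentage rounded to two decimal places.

Unemployment rate ≈ 3.19%; labor force participation rate ≈ 75.61%.

Employed = 143,129 + 27,463 = 170,592.
Unemployed = 5,622.
Labor force = 170,592 + 5,622 = 176,214.
Not in labor force = 21,043 + 10,514 + 25,294 = 56,851 (those not working and not actively searching are outside the labor force).
Civilian working-age population = 176,214 + 56,851 = 233,065.
Unemployment rate = 5,622 / 176,214 = 3.19%.
Labor force participation rate = 176,214 / 233,065 = 75.61%.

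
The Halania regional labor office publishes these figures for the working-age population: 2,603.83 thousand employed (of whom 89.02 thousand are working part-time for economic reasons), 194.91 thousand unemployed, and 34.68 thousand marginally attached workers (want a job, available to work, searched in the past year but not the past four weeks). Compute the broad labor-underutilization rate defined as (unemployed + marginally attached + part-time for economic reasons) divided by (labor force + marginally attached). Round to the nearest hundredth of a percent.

Broad underutilization rate ≈ 11.24%.

Labor force = 2,603.83 + 194.91 = 2,798.74 thousand.
Numerator = 194.91 + 34.68 + 89.02 = 318.61 thousand.
Denominator = 2,798.74 + 34.68 = 2,833.42 thousand.
Broad rate = 318.61 / 2,833.42 = 11.24%.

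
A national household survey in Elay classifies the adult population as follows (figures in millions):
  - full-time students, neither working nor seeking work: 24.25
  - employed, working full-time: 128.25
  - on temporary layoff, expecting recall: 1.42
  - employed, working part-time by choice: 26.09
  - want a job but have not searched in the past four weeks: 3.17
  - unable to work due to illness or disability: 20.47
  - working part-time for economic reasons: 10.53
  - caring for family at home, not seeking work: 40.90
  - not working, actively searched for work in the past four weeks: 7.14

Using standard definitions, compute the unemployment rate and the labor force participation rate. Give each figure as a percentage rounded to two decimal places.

Employed = 128.25 + 26.09 + 10.53 = 164.87 million (anyone who worked, including part-time for economic reasons, counts as employed).
Unemployed = 1.42 + 7.14 = 8.56 million (jobless and actively searching, or on temporary layoff).
Labor force = 164.87 + 8.56 = 173.43 million.
Not in labor force = 24.25 + 3.17 + 20.47 + 40.90 = 88.79 million (those not working and not actively searching are outside the labor force — including those who want a job but have given up searching).
Civilian working-age population = 173.43 + 88.79 = 262.22 million.
Unemployment rate = 8.56 / 173.43 = 4.94%.
Labor force participation rate = 173.43 / 262.22 = 66.14%.

Unemployment rate ≈ 4.94%; labor force participation rate ≈ 66.14%.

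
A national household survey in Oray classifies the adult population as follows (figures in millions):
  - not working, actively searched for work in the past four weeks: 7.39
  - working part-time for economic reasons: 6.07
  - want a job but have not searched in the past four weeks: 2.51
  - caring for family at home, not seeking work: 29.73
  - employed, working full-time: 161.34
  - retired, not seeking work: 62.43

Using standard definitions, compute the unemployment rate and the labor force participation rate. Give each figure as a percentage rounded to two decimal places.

Employed = 6.07 + 161.34 = 167.41 million (anyone who worked, including part-time for economic reasons, counts as employed).
Unemployed = 7.39 million.
Labor force = 167.41 + 7.39 = 174.80 million.
Not in labor force = 2.51 + 29.73 + 62.43 = 94.67 million (those not working and not actively searching are outside the labor force — including those who want a job but have given up searching).
Civilian working-age population = 174.80 + 94.67 = 269.47 million.
Unemployment rate = 7.39 / 174.80 = 4.23%.
Labor force participation rate = 174.80 / 269.47 = 64.87%.

Unemployment rate ≈ 4.23%; labor force participation rate ≈ 64.87%.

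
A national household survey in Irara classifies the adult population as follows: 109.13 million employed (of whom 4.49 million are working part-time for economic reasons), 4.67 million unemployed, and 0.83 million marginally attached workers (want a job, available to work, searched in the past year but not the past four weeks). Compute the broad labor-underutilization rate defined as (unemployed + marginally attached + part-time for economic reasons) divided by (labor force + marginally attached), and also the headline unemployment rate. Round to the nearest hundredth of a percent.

Broad underutilization rate ≈ 8.71%; headline unemployment rate ≈ 4.10%.

Labor force = 109.13 + 4.67 = 113.80 million.
Numerator = 4.67 + 0.83 + 4.49 = 9.99 million.
Denominator = 113.80 + 0.83 = 114.63 million.
Broad rate = 9.99 / 114.63 = 8.71%.
Headline unemployment rate = 4.67 / 113.80 = 4.10%.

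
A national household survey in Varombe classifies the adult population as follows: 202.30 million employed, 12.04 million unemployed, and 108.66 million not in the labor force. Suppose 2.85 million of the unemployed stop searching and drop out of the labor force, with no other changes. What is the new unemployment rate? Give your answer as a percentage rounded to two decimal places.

New unemployment rate ≈ 4.35%.

Initially, labor force = 202.30 + 12.04 = 214.34 million, so u = 12.04/214.34 = 5.62%.
After the change, unemployed and labor force both fall by 2.85 → E = 202.30, U = 9.19, labor force = 211.49 million.
New unemployment rate = 9.19 / 211.49 = 4.35%.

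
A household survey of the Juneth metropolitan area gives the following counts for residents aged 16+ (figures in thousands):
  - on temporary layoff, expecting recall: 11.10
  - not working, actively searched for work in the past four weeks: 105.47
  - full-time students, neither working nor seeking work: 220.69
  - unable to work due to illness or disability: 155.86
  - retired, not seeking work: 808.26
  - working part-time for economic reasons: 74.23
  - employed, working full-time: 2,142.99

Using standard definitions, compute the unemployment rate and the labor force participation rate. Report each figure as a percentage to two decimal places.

Employed = 74.23 + 2,142.99 = 2,217.22 thousand (anyone who worked, including part-time for economic reasons, counts as employed).
Unemployed = 11.10 + 105.47 = 116.57 thousand (jobless and actively searching, or on temporary layoff).
Labor force = 2,217.22 + 116.57 = 2,333.79 thousand.
Not in labor force = 220.69 + 155.86 + 808.26 = 1,184.81 thousand (those not working and not actively searching are outside the labor force).
Civilian working-age population = 2,333.79 + 1,184.81 = 3,518.60 thousand.
Unemployment rate = 116.57 / 2,333.79 = 4.99%.
Labor force participation rate = 2,333.79 / 3,518.60 = 66.33%.

Unemployment rate ≈ 4.99%; labor force participation rate ≈ 66.33%.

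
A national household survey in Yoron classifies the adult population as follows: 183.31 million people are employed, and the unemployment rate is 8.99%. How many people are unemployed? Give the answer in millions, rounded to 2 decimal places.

About 18.11 million are unemployed.

Let U be the number unemployed. The labor force is E + U, and U/(E+U) = 0.0899.
So U = 0.0899 × 183.31 / (1 − 0.0899) = 16.4796 / 0.9101 ≈ 18.11 million.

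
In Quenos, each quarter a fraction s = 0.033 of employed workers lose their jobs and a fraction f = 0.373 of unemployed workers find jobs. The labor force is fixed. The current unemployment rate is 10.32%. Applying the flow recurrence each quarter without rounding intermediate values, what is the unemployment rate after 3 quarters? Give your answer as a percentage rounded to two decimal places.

With a fixed labor force, u_{t+1} = u_t + s·(1−u_t) − f·u_t = u_t·(1−s−f) + s.
Here 1−s−f = 0.594 and s = 0.033.
u_1 = 0.103200 × 0.594 + 0.033 = 0.094301.
u_2 = 0.094301 × 0.594 + 0.033 = 0.089015.
u_3 = 0.089015 × 0.594 + 0.033 = 0.085875.

Unemployment rate after three quarters ≈ 8.59%.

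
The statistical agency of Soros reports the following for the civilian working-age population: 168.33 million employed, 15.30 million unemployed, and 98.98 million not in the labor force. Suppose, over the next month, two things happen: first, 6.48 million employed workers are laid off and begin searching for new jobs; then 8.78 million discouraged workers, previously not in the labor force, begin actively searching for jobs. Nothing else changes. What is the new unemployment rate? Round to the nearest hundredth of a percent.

Initially, labor force = 168.33 + 15.30 = 183.63 million, so u = 15.30/183.63 = 8.33%.
After the first change, employed falls and unemployed rises by 6.48; labor force unchanged → E = 161.85, U = 21.78, labor force = 183.63 million.
After the second change, unemployed and labor force both rise by 8.78 → E = 161.85, U = 30.56, labor force = 192.41 million.
New unemployment rate = 30.56 / 192.41 = 15.88%.

New unemployment rate ≈ 15.88%.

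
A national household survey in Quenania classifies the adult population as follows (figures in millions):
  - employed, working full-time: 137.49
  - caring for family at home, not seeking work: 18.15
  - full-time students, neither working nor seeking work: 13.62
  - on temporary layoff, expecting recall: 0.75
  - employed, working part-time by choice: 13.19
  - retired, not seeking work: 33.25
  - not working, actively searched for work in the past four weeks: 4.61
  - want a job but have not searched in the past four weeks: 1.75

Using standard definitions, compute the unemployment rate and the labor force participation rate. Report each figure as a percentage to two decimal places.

Employed = 137.49 + 13.19 = 150.68 million.
Unemployed = 0.75 + 4.61 = 5.36 million (jobless and actively searching, or on temporary layoff).
Labor force = 150.68 + 5.36 = 156.04 million.
Not in labor force = 18.15 + 13.62 + 33.25 + 1.75 = 66.77 million (those not working and not actively searching are outside the labor force — including those who want a job but have given up searching).
Civilian working-age population = 156.04 + 66.77 = 222.81 million.
Unemployment rate = 5.36 / 156.04 = 3.44%.
Labor force participation rate = 156.04 / 222.81 = 70.03%.

Unemployment rate ≈ 3.44%; labor force participation rate ≈ 70.03%.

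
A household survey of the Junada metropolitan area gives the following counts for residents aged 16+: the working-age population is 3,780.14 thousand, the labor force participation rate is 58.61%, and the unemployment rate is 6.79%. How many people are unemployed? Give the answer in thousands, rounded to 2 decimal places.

About 150.44 thousand are unemployed.

Labor force = 0.5861 × 3,780.14 = 2,215.54 thousand.
Unemployed = 0.0679 × 2,215.54 ≈ 150.44 thousand.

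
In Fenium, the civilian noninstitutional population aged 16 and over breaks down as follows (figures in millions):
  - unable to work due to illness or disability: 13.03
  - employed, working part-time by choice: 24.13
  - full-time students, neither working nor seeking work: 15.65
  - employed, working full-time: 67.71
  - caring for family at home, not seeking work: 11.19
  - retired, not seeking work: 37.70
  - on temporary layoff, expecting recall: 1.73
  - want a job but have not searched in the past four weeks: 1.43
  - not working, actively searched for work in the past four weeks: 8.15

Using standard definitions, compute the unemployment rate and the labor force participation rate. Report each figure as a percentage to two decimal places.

Employed = 24.13 + 67.71 = 91.84 million.
Unemployed = 1.73 + 8.15 = 9.88 million (jobless and actively searching, or on temporary layoff).
Labor force = 91.84 + 9.88 = 101.72 million.
Not in labor force = 13.03 + 15.65 + 11.19 + 37.70 + 1.43 = 79.00 million (those not working and not actively searching are outside the labor force — including those who want a job but have given up searching).
Civilian working-age population = 101.72 + 79.00 = 180.72 million.
Unemployment rate = 9.88 / 101.72 = 9.71%.
Labor force participation rate = 101.72 / 180.72 = 56.29%.

Unemployment rate ≈ 9.71%; labor force participation rate ≈ 56.29%.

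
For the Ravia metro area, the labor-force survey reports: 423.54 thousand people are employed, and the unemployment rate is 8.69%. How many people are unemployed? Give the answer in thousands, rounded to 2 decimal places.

Let U be the number unemployed. The labor force is E + U, and U/(E+U) = 0.0869.
So U = 0.0869 × 423.54 / (1 − 0.0869) = 36.8056 / 0.9131 ≈ 40.31 thousand.

About 40.31 thousand are unemployed.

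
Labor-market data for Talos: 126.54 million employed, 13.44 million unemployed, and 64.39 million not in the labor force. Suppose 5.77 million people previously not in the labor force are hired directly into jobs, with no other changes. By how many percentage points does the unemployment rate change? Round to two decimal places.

Initially, labor force = 126.54 + 13.44 = 139.98 million, so u = 13.44/139.98 = 9.60%.
After the change, employed and labor force both rise by 5.77; unemployed unchanged → E = 132.31, U = 13.44, labor force = 145.75 million.
New unemployment rate = 13.44 / 145.75 = 9.22%.
Change = 9.22% − 9.60% = −0.38 percentage points.

The unemployment rate changes by −0.38 percentage points.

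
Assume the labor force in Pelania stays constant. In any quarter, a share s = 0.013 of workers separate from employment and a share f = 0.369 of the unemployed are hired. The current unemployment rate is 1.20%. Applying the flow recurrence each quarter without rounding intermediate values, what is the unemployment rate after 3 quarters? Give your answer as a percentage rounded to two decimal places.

Unemployment rate after three quarters ≈ 2.88%.

With a fixed labor force, u_{t+1} = u_t + s·(1−u_t) − f·u_t = u_t·(1−s−f) + s.
Here 1−s−f = 0.618 and s = 0.013.
u_1 = 0.012000 × 0.618 + 0.013 = 0.020416.
u_2 = 0.020416 × 0.618 + 0.013 = 0.025617.
u_3 = 0.025617 × 0.618 + 0.013 = 0.028831.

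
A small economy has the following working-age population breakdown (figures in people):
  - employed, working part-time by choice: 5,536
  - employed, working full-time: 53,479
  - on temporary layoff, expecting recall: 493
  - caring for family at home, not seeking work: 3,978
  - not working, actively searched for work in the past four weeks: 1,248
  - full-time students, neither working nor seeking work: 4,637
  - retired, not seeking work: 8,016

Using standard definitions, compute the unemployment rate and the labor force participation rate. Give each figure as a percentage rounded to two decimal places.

Unemployment rate ≈ 2.87%; labor force participation rate ≈ 78.51%.

Employed = 5,536 + 53,479 = 59,015.
Unemployed = 493 + 1,248 = 1,741 (jobless and actively searching, or on temporary layoff).
Labor force = 59,015 + 1,741 = 60,756.
Not in labor force = 3,978 + 4,637 + 8,016 = 16,631 (those not working and not actively searching are outside the labor force).
Civilian working-age population = 60,756 + 16,631 = 77,387.
Unemployment rate = 1,741 / 60,756 = 2.87%.
Labor force participation rate = 60,756 / 77,387 = 78.51%.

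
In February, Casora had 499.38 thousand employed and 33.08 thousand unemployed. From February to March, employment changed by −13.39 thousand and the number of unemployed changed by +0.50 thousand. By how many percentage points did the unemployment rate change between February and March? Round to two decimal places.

The unemployment rate changed by +0.25 percentage points.

February: labor force = 499.38 + 33.08 = 532.46; u = 33.08/532.46 = 6.21%.
March: labor force = 485.99 + 33.58 = 519.57; u = 33.58/519.57 = 6.46%.
Change = 6.46% − 6.21% = +0.25 pp.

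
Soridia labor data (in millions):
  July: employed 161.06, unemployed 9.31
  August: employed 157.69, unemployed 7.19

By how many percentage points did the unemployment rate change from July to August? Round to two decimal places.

July: labor force = 161.06 + 9.31 = 170.37; u = 9.31/170.37 = 5.46%.
August: labor force = 157.69 + 7.19 = 164.88; u = 7.19/164.88 = 4.36%.
Change = 4.36% − 5.46% = −1.10 pp.

The unemployment rate changed by −1.10 percentage points.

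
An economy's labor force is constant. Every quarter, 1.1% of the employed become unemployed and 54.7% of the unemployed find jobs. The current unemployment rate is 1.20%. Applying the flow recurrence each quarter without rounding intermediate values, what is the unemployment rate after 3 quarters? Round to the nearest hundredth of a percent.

Unemployment rate after three quarters ≈ 1.90%.

With a fixed labor force, u_{t+1} = u_t + s·(1−u_t) − f·u_t = u_t·(1−s−f) + s.
Here 1−s−f = 0.442 and s = 0.011.
u_1 = 0.012000 × 0.442 + 0.011 = 0.016304.
u_2 = 0.016304 × 0.442 + 0.011 = 0.018206.
u_3 = 0.018206 × 0.442 + 0.011 = 0.019047.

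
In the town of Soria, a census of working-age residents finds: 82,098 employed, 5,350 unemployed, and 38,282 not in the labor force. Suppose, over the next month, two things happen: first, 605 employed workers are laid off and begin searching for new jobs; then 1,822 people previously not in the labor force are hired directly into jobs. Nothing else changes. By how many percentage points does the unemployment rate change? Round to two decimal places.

The unemployment rate changes by +0.55 percentage points.

Initially, labor force = 82,098 + 5,350 = 87,448, so u = 5,350/87,448 = 6.12%.
After the first change, employed falls and unemployed rises by 605; labor force unchanged → E = 81,493, U = 5,955, labor force = 87,448.
After the second change, employed and labor force both rise by 1,822; unemployed unchanged → E = 83,315, U = 5,955, labor force = 89,270.
New unemployment rate = 5,955 / 89,270 = 6.67%.
Change = 6.67% − 6.12% = +0.55 percentage points.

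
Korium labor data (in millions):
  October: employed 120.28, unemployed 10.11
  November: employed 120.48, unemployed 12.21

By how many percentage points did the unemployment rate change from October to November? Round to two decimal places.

October: labor force = 120.28 + 10.11 = 130.39; u = 10.11/130.39 = 7.75%.
November: labor force = 120.48 + 12.21 = 132.69; u = 12.21/132.69 = 9.20%.
Change = 9.20% − 7.75% = +1.45 pp.

The unemployment rate changed by +1.45 percentage points.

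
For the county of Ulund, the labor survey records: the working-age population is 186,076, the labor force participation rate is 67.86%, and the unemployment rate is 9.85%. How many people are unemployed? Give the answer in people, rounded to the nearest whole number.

About 12,438 are unemployed.

Labor force = 0.6786 × 186,076 = 126,271.
Unemployed = 0.0985 × 126,271 ≈ 12,438.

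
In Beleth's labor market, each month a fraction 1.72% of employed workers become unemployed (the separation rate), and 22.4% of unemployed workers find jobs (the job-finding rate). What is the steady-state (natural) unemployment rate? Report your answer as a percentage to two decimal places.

At steady state the flows balance: s·E = f·U, so U/(E+U) = s/(s+f).
u* = 1.72 / (1.72 + 22.4) = 1.72 / 24.12 = 7.13%.

Steady-state unemployment rate ≈ 7.13%.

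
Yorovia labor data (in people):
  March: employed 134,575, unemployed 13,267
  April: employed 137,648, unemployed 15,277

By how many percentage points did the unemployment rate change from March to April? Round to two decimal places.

The unemployment rate changed by +1.02 percentage points.

March: labor force = 134,575 + 13,267 = 147,842; u = 13,267/147,842 = 8.97%.
April: labor force = 137,648 + 15,277 = 152,925; u = 15,277/152,925 = 9.99%.
Change = 9.99% − 8.97% = +1.02 pp.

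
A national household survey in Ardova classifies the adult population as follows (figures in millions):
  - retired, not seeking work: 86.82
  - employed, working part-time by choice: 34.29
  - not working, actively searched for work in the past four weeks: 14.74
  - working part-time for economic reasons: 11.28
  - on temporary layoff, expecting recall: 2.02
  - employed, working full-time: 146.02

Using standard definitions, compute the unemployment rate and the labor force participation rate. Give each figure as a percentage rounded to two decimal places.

Employed = 34.29 + 11.28 + 146.02 = 191.59 million (anyone who worked, including part-time for economic reasons, counts as employed).
Unemployed = 14.74 + 2.02 = 16.76 million (jobless and actively searching, or on temporary layoff).
Labor force = 191.59 + 16.76 = 208.35 million.
Not in labor force = 86.82 million (those not working and not actively searching are outside the labor force).
Civilian working-age population = 208.35 + 86.82 = 295.17 million.
Unemployment rate = 16.76 / 208.35 = 8.04%.
Labor force participation rate = 208.35 / 295.17 = 70.59%.

Unemployment rate ≈ 8.04%; labor force participation rate ≈ 70.59%.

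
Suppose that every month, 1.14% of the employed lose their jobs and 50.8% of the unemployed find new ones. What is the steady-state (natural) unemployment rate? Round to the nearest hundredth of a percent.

At steady state the flows balance: s·E = f·U, so U/(E+U) = s/(s+f).
u* = 1.14 / (1.14 + 50.8) = 1.14 / 51.94 = 2.19%.

Steady-state unemployment rate ≈ 2.19%.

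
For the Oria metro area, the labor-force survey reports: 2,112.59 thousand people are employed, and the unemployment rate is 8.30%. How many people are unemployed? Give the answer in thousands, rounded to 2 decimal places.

Let U be the number unemployed. The labor force is E + U, and U/(E+U) = 0.0830.
So U = 0.0830 × 2,112.59 / (1 − 0.0830) = 175.3450 / 0.9170 ≈ 191.22 thousand.

About 191.22 thousand are unemployed.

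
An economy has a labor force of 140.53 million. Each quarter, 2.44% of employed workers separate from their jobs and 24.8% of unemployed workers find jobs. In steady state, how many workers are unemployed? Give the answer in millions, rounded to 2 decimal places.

About 12.59 million are unemployed in steady state.

Steady-state unemployment rate u* = s/(s+f) = 2.44/(2.44+24.8) = 0.089574.
Unemployed = u* × labor force = 0.089574 × 140.53 ≈ 12.59 million.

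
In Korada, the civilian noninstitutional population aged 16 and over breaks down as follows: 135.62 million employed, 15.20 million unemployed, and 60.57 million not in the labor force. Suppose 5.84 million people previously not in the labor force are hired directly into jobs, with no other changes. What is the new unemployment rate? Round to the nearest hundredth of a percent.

Initially, labor force = 135.62 + 15.20 = 150.82 million, so u = 15.20/150.82 = 10.08%.
After the change, employed and labor force both rise by 5.84; unemployed unchanged → E = 141.46, U = 15.20, labor force = 156.66 million.
New unemployment rate = 15.20 / 156.66 = 9.70%.

New unemployment rate ≈ 9.70%.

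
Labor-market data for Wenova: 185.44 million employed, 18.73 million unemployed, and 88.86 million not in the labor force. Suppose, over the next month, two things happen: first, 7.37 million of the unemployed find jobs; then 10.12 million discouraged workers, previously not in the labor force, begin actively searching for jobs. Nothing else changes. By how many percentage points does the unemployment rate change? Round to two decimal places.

Initially, labor force = 185.44 + 18.73 = 204.17 million, so u = 18.73/204.17 = 9.17%.
After the first change, unemployed falls and employed rises by 7.37; labor force unchanged → E = 192.81, U = 11.36, labor force = 204.17 million.
After the second change, unemployed and labor force both rise by 10.12 → E = 192.81, U = 21.48, labor force = 214.29 million.
New unemployment rate = 21.48 / 214.29 = 10.02%.
Change = 10.02% − 9.17% = +0.85 percentage points.

The unemployment rate changes by +0.85 percentage points.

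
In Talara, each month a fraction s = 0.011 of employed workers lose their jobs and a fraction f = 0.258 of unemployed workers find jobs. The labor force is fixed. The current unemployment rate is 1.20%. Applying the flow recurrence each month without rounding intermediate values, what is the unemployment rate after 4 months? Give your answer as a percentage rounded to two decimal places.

With a fixed labor force, u_{t+1} = u_t + s·(1−u_t) − f·u_t = u_t·(1−s−f) + s.
Here 1−s−f = 0.731 and s = 0.011.
u_1 = 0.012000 × 0.731 + 0.011 = 0.019772.
u_2 = 0.019772 × 0.731 + 0.011 = 0.025453.
u_3 = 0.025453 × 0.731 + 0.011 = 0.029606.
u_4 = 0.029606 × 0.731 + 0.011 = 0.032642.

Unemployment rate after four months ≈ 3.26%.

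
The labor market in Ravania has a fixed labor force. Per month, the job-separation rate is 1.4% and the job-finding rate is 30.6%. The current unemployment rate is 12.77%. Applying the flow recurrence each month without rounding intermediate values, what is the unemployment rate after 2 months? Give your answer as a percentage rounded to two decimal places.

Unemployment rate after two months ≈ 8.26%.

With a fixed labor force, u_{t+1} = u_t + s·(1−u_t) − f·u_t = u_t·(1−s−f) + s.
Here 1−s−f = 0.680 and s = 0.014.
u_1 = 0.127700 × 0.680 + 0.014 = 0.100836.
u_2 = 0.100836 × 0.680 + 0.014 = 0.082568.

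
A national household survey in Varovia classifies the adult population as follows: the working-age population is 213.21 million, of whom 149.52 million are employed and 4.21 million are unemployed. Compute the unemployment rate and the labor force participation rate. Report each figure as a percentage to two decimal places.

Unemployment rate ≈ 2.74%; labor force participation rate ≈ 72.10%.

Labor force = employed + unemployed = 149.52 + 4.21 = 153.73 million.
Unemployment rate = 4.21 / 153.73 = 2.74%.
Labor force participation rate = 153.73 / 213.21 = 72.10%.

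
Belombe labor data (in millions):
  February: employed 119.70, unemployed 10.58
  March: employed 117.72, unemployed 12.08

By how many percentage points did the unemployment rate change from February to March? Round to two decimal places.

The unemployment rate changed by +1.19 percentage points.

February: labor force = 119.70 + 10.58 = 130.28; u = 10.58/130.28 = 8.12%.
March: labor force = 117.72 + 12.08 = 129.80; u = 12.08/129.80 = 9.31%.
Change = 9.31% − 8.12% = +1.19 pp.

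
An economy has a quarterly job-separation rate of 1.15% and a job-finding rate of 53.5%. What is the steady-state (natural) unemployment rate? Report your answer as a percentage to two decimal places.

At steady state the flows balance: s·E = f·U, so U/(E+U) = s/(s+f).
u* = 1.15 / (1.15 + 53.5) = 1.15 / 54.65 = 2.10%.

Steady-state unemployment rate ≈ 2.10%.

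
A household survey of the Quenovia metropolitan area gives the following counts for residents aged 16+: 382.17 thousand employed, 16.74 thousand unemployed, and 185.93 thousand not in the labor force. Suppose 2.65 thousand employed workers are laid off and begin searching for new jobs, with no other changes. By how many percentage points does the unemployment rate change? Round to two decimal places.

Initially, labor force = 382.17 + 16.74 = 398.91 thousand, so u = 16.74/398.91 = 4.20%.
After the change, employed falls and unemployed rises by 2.65; labor force unchanged → E = 379.52, U = 19.39, labor force = 398.91 thousand.
New unemployment rate = 19.39 / 398.91 = 4.86%.
Change = 4.86% − 4.20% = +0.66 percentage points.

The unemployment rate changes by +0.66 percentage points.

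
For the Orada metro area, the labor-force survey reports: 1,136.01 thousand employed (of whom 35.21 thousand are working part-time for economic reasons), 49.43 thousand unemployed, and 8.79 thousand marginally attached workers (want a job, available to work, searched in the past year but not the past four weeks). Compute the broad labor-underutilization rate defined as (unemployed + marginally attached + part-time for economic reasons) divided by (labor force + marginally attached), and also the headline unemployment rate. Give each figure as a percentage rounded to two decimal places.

Labor force = 1,136.01 + 49.43 = 1,185.44 thousand.
Numerator = 49.43 + 8.79 + 35.21 = 93.43 thousand.
Denominator = 1,185.44 + 8.79 = 1,194.23 thousand.
Broad rate = 93.43 / 1,194.23 = 7.82%.
Headline unemployment rate = 49.43 / 1,185.44 = 4.17%.

Broad underutilization rate ≈ 7.82%; headline unemployment rate ≈ 4.17%.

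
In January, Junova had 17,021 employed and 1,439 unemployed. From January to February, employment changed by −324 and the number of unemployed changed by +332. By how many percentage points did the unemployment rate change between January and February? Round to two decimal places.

January: labor force = 17,021 + 1,439 = 18,460; u = 1,439/18,460 = 7.80%.
February: labor force = 16,697 + 1,771 = 18,468; u = 1,771/18,468 = 9.59%.
Change = 9.59% − 7.80% = +1.79 pp.

The unemployment rate changed by +1.79 percentage points.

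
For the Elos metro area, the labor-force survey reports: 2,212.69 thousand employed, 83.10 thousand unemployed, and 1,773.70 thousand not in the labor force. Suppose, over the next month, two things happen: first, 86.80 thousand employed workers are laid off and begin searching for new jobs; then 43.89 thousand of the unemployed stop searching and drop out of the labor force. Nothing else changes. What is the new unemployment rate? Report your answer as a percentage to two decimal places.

New unemployment rate ≈ 5.60%.

Initially, labor force = 2,212.69 + 83.10 = 2,295.79 thousand, so u = 83.10/2,295.79 = 3.62%.
After the first change, employed falls and unemployed rises by 86.80; labor force unchanged → E = 2,125.89, U = 169.90, labor force = 2,295.79 thousand.
After the second change, unemployed and labor force both fall by 43.89 → E = 2,125.89, U = 126.01, labor force = 2,251.90 thousand.
New unemployment rate = 126.01 / 2,251.90 = 5.60%.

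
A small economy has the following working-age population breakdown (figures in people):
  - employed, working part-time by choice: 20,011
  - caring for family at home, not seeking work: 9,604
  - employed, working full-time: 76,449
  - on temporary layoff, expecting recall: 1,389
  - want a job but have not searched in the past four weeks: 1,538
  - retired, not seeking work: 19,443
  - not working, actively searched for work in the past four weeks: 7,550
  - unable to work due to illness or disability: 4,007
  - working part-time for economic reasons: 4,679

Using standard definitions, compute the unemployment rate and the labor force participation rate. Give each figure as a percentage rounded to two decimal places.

Unemployment rate ≈ 8.12%; labor force participation rate ≈ 76.09%.

Employed = 20,011 + 76,449 + 4,679 = 101,139 (anyone who worked, including part-time for economic reasons, counts as employed).
Unemployed = 1,389 + 7,550 = 8,939 (jobless and actively searching, or on temporary layoff).
Labor force = 101,139 + 8,939 = 110,078.
Not in labor force = 9,604 + 1,538 + 19,443 + 4,007 = 34,592 (those not working and not actively searching are outside the labor force — including those who want a job but have given up searching).
Civilian working-age population = 110,078 + 34,592 = 144,670.
Unemployment rate = 8,939 / 110,078 = 8.12%.
Labor force participation rate = 110,078 / 144,670 = 76.09%.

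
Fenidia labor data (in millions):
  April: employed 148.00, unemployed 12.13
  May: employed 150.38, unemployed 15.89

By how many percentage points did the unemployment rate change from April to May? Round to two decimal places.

The unemployment rate changed by +1.98 percentage points.

April: labor force = 148.00 + 12.13 = 160.13; u = 12.13/160.13 = 7.58%.
May: labor force = 150.38 + 15.89 = 166.27; u = 15.89/166.27 = 9.56%.
Change = 9.56% − 7.58% = +1.98 pp.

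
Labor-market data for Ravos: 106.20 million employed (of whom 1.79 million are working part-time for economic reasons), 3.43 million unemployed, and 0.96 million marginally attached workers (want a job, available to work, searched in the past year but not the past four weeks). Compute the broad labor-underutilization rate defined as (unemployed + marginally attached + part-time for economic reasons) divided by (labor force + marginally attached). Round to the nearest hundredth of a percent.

Labor force = 106.20 + 3.43 = 109.63 million.
Numerator = 3.43 + 0.96 + 1.79 = 6.18 million.
Denominator = 109.63 + 0.96 = 110.59 million.
Broad rate = 6.18 / 110.59 = 5.59%.

Broad underutilization rate ≈ 5.59%.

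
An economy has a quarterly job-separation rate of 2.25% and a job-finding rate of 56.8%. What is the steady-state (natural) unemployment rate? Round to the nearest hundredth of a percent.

Steady-state unemployment rate ≈ 3.81%.

At steady state the flows balance: s·E = f·U, so U/(E+U) = s/(s+f).
u* = 2.25 / (2.25 + 56.8) = 2.25 / 59.05 = 3.81%.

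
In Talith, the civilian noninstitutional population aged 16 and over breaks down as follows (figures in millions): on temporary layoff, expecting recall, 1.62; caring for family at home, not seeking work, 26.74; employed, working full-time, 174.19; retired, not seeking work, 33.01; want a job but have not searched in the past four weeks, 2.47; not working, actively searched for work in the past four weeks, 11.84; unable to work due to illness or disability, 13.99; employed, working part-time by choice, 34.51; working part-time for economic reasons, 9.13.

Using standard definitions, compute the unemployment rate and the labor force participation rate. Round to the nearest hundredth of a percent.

Unemployment rate ≈ 5.82%; labor force participation rate ≈ 75.22%.

Employed = 174.19 + 34.51 + 9.13 = 217.83 million (anyone who worked, including part-time for economic reasons, counts as employed).
Unemployed = 1.62 + 11.84 = 13.46 million (jobless and actively searching, or on temporary layoff).
Labor force = 217.83 + 13.46 = 231.29 million.
Not in labor force = 26.74 + 33.01 + 2.47 + 13.99 = 76.21 million (those not working and not actively searching are outside the labor force — including those who want a job but have given up searching).
Civilian working-age population = 231.29 + 76.21 = 307.50 million.
Unemployment rate = 13.46 / 231.29 = 5.82%.
Labor force participation rate = 231.29 / 307.50 = 75.22%.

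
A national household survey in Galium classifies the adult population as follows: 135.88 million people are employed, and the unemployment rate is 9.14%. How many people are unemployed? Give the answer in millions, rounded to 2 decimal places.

Let U be the number unemployed. The labor force is E + U, and U/(E+U) = 0.0914.
So U = 0.0914 × 135.88 / (1 − 0.0914) = 12.4194 / 0.9086 ≈ 13.67 million.

About 13.67 million are unemployed.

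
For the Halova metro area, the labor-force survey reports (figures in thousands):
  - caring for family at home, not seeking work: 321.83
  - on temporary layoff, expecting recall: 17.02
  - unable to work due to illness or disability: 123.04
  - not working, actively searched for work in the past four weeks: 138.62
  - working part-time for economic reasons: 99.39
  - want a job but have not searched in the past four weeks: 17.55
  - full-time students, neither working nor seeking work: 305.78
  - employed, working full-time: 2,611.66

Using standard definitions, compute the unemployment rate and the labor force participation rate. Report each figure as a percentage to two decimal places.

Unemployment rate ≈ 5.43%; labor force participation rate ≈ 78.87%.

Employed = 99.39 + 2,611.66 = 2,711.05 thousand (anyone who worked, including part-time for economic reasons, counts as employed).
Unemployed = 17.02 + 138.62 = 155.64 thousand (jobless and actively searching, or on temporary layoff).
Labor force = 2,711.05 + 155.64 = 2,866.69 thousand.
Not in labor force = 321.83 + 123.04 + 17.55 + 305.78 = 768.20 thousand (those not working and not actively searching are outside the labor force — including those who want a job but have given up searching).
Civilian working-age population = 2,866.69 + 768.20 = 3,634.89 thousand.
Unemployment rate = 155.64 / 2,866.69 = 5.43%.
Labor force participation rate = 2,866.69 / 3,634.89 = 78.87%.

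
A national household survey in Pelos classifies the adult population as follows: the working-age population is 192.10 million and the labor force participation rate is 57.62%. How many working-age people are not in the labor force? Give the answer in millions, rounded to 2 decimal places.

About 81.41 million are not in the labor force.

Share not in the labor force = 1 − 0.5762 = 0.4238.
Not in labor force = 0.4238 × 192.10 ≈ 81.41 million.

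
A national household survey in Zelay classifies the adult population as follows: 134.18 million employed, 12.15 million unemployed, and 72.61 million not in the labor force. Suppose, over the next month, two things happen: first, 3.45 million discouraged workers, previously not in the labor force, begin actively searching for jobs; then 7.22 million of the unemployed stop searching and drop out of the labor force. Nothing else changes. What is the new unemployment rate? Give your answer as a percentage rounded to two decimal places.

Initially, labor force = 134.18 + 12.15 = 146.33 million, so u = 12.15/146.33 = 8.30%.
After the first change, unemployed and labor force both rise by 3.45 → E = 134.18, U = 15.60, labor force = 149.78 million.
After the second change, unemployed and labor force both fall by 7.22 → E = 134.18, U = 8.38, labor force = 142.56 million.
New unemployment rate = 8.38 / 142.56 = 5.88%.

New unemployment rate ≈ 5.88%.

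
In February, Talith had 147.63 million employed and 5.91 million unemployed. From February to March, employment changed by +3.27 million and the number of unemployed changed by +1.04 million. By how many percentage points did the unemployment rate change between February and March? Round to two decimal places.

February: labor force = 147.63 + 5.91 = 153.54; u = 5.91/153.54 = 3.85%.
March: labor force = 150.90 + 6.95 = 157.85; u = 6.95/157.85 = 4.40%.
Change = 4.40% − 3.85% = +0.55 pp.

The unemployment rate changed by +0.55 percentage points.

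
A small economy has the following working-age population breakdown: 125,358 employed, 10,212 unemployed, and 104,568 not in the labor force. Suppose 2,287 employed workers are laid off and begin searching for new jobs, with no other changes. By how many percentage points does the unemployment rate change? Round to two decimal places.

The unemployment rate changes by +1.69 percentage points.

Initially, labor force = 125,358 + 10,212 = 135,570, so u = 10,212/135,570 = 7.53%.
After the change, employed falls and unemployed rises by 2,287; labor force unchanged → E = 123,071, U = 12,499, labor force = 135,570.
New unemployment rate = 12,499 / 135,570 = 9.22%.
Change = 9.22% − 7.53% = +1.69 percentage points.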